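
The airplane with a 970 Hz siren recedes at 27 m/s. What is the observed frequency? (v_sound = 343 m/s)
f_obs = f·v/(v + v_s) = 899.2 Hz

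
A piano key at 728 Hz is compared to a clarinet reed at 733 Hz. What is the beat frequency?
5 Hz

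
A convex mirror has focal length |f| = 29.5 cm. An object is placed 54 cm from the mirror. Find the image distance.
f = −29.5 cm (convex); 1/di = 1/f − 1/do → di = -19.08 cm (virtual image, behind mirror)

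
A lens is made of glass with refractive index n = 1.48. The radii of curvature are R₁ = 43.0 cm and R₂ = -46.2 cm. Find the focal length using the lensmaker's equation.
1/f = (n − 1)(1/R₁ − 1/R₂) → f = 46.4 cm (converging lens)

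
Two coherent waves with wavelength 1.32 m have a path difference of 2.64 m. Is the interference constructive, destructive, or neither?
constructive — path difference = 2λ, a whole number of wavelengths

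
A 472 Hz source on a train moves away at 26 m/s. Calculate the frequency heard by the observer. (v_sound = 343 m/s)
f_obs = f·v/(v + v_s) = 438.7 Hz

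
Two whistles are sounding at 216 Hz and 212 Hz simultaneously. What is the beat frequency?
4 Hz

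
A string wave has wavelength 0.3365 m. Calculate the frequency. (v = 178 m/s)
f = v/λ = 529 Hz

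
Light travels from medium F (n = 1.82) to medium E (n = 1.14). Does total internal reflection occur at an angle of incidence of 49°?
θc = arcsin(n₂/n₁) = 38.78°; 49° > θc, so yes — total internal reflection.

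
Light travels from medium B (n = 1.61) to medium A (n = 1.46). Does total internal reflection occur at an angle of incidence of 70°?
θc = arcsin(n₂/n₁) = 65.07°; 70° > θc, so yes — total internal reflection.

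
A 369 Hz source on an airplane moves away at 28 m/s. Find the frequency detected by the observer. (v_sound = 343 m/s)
f_obs = f·v/(v + v_s) = 341.2 Hz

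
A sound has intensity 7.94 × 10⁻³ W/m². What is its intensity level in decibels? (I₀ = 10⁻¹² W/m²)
β = 10·log₁₀(I/I₀) = 99 dB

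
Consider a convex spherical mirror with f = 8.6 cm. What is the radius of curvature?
R = 2|f| = 17.2 cm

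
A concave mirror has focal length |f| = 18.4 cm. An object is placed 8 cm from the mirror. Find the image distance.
f = +18.4 cm (concave); 1/di = 1/f − 1/do → di = -14.15 cm (virtual image, behind mirror)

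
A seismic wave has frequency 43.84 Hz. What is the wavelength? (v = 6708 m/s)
λ = v/f = 153 m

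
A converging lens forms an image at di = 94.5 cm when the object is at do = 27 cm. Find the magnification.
M = −di/do = -3.5 (inverted image)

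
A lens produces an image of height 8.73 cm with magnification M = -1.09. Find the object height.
ho = |hi|/|M| = 8.009 cm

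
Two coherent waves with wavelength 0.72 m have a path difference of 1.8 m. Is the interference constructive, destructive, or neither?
destructive — path difference = 2.5λ, an odd multiple of λ/2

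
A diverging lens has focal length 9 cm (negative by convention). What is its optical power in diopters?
P = 1/f = -11.11 D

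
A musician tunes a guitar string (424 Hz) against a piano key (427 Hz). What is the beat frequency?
3 Hz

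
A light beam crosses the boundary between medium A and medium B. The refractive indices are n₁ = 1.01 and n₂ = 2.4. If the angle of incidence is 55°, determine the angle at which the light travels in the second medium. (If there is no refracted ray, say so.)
sin θ₂ = (n₁/n₂)·sin θ₁ = 0.3447 → θ₂ = 20.17°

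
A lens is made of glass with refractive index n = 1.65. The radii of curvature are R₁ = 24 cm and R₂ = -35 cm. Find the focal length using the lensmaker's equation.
1/f = (n − 1)(1/R₁ − 1/R₂) → f = 21.9 cm (converging lens)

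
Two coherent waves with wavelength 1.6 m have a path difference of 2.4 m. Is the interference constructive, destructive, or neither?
destructive — path difference = 1.5λ, an odd multiple of λ/2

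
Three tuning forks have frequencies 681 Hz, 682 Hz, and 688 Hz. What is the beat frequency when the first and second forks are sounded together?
1 Hz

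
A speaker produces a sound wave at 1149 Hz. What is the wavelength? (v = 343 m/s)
λ = v/f = 0.2985 m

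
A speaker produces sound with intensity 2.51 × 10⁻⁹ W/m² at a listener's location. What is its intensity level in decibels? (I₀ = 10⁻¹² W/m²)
β = 10·log₁₀(I/I₀) = 34 dB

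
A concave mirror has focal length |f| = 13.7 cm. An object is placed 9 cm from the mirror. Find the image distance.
f = +13.7 cm (concave); 1/di = 1/f − 1/do → di = -26.23 cm (virtual image, behind mirror)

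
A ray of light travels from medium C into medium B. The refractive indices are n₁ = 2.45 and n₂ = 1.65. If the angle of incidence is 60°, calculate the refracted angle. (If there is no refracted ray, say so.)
sin θ₂ = (n₁/n₂)·sin θ₁ = 1.286 > 1, so there is no refracted ray — the light undergoes total internal reflection.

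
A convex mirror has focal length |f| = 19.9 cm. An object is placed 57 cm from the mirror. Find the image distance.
f = −19.9 cm (convex); 1/di = 1/f − 1/do → di = -14.75 cm (virtual image, behind mirror)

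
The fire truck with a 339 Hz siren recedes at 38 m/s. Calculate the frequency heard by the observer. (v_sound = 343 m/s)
f_obs = f·v/(v + v_s) = 305.2 Hz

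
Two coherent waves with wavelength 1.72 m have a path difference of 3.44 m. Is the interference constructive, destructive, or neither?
constructive — path difference = 2λ, a whole number of wavelengths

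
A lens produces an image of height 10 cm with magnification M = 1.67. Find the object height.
ho = |hi|/|M| = 5.988 cm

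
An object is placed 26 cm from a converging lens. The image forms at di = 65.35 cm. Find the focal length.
1/f = 1/do + 1/di → f = 18.6 cm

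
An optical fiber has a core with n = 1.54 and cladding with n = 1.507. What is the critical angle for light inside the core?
θc = arcsin(n_cladding/n_core) = 78.12°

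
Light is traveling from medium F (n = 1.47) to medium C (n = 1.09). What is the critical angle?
θc = arcsin(n₂/n₁) = 47.86°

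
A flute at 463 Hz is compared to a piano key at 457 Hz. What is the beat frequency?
6 Hz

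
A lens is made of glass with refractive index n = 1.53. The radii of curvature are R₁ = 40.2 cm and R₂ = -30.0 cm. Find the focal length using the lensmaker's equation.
1/f = (n − 1)(1/R₁ − 1/R₂) → f = 32.41 cm (converging lens)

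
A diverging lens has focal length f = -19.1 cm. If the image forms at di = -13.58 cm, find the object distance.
1/do = 1/f − 1/di → do = 46.99 cm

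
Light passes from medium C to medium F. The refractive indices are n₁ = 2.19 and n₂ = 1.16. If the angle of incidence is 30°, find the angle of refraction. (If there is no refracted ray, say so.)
sin θ₂ = (n₁/n₂)·sin θ₁ = 0.944 → θ₂ = 70.73°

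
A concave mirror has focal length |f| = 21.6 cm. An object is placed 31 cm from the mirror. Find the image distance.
f = +21.6 cm (concave); 1/di = 1/f − 1/do → di = 71.23 cm (real image, in front of mirror)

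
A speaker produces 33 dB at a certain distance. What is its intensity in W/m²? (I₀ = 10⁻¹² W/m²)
I = I₀·10^(β/10) = 2.00 × 10⁻⁹ W/m²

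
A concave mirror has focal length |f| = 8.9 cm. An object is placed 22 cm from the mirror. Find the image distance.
f = +8.9 cm (concave); 1/di = 1/f − 1/do → di = 14.95 cm (real image, in front of mirror)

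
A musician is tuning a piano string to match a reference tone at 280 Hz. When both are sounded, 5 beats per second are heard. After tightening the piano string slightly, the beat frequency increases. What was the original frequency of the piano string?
285 Hz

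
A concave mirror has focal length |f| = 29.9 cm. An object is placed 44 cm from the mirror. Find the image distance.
f = +29.9 cm (concave); 1/di = 1/f − 1/do → di = 93.3 cm (real image, in front of mirror)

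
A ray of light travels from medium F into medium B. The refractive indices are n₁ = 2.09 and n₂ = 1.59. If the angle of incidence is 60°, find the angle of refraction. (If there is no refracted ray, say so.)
sin θ₂ = (n₁/n₂)·sin θ₁ = 1.138 > 1, so there is no refracted ray — the light undergoes total internal reflection.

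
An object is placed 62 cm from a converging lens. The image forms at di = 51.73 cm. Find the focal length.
1/f = 1/do + 1/di → f = 28.2 cm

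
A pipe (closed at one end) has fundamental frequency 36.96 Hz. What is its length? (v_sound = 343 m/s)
L = v/(4f₁) = 2.32 m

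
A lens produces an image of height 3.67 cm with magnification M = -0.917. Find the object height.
ho = |hi|/|M| = 4.002 cm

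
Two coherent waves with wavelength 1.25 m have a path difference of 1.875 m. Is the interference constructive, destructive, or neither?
destructive — path difference = 1.5λ, an odd multiple of λ/2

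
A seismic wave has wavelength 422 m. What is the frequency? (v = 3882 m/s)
f = v/λ = 9.199 Hz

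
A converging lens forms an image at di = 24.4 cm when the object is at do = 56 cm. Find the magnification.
M = −di/do = -0.4357 (inverted image)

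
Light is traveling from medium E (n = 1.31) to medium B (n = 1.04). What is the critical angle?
θc = arcsin(n₂/n₁) = 52.55°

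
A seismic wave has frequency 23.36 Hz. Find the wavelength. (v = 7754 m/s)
λ = v/f = 331.9 m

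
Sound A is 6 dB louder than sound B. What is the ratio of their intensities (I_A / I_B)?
I_A/I_B = 10^(Δβ/10) = 3.981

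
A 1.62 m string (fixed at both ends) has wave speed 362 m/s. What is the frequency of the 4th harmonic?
fₙ = nv/(2L) = 446.9 Hz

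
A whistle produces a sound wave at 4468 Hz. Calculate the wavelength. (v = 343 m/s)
λ = v/f = 0.07677 m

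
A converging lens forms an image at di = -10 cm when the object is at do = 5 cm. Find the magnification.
M = −di/do = 2 (upright image)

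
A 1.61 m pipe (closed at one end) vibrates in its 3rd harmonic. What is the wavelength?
λₙ = 4L/n = 2.147 m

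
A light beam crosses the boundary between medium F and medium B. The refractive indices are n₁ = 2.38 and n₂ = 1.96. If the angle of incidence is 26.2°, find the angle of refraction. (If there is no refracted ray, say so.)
sin θ₂ = (n₁/n₂)·sin θ₁ = 0.5361 → θ₂ = 32.42°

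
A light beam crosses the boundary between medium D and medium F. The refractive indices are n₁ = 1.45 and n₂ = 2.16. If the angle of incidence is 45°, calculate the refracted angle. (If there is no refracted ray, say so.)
sin θ₂ = (n₁/n₂)·sin θ₁ = 0.4747 → θ₂ = 28.34°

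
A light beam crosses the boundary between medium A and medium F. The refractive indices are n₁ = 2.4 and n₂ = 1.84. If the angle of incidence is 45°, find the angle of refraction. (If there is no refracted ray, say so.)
sin θ₂ = (n₁/n₂)·sin θ₁ = 0.9223 → θ₂ = 67.27°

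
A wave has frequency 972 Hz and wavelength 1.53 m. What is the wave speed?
v = fλ = 1487 m/s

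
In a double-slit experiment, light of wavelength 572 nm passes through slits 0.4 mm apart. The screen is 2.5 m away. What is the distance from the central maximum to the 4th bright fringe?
y = mλL/d = 14.3 mm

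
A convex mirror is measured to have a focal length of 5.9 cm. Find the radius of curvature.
R = 2|f| = 11.8 cm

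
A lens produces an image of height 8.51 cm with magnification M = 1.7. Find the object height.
ho = |hi|/|M| = 5.006 cm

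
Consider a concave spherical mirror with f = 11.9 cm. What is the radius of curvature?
R = 2|f| = 23.8 cm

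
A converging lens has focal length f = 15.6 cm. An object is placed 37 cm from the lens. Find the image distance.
1/di = 1/f − 1/do → di = 26.97 cm (real image)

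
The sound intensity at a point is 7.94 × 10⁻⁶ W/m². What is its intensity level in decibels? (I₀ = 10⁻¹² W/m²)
β = 10·log₁₀(I/I₀) = 69 dB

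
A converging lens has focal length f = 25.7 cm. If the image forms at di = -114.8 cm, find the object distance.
1/do = 1/f − 1/di → do = 21 cm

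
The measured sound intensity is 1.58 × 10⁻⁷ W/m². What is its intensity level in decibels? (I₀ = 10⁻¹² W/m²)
β = 10·log₁₀(I/I₀) = 51.99 dB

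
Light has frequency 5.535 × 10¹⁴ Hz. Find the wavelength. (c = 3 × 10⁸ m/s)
λ = c/f = 542 nm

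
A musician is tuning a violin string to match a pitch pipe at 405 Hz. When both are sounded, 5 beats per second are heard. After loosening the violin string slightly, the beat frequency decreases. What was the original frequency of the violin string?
410 Hz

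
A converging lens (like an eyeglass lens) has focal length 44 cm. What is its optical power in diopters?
P = 1/f = 2.273 D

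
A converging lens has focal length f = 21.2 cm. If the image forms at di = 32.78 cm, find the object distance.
1/do = 1/f − 1/di → do = 60.01 cm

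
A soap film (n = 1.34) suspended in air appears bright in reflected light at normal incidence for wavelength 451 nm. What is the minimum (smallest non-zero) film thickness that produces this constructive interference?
2nt = (m − ½)λ with m = 1 → t = (m − ½)λ/(2n) = 84.14 nm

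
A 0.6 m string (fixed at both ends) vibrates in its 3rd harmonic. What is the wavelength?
λₙ = 2L/n = 0.4 m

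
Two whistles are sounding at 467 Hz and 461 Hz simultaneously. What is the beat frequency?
6 Hz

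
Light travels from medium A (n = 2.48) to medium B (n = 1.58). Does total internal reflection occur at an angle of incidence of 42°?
θc = arcsin(n₂/n₁) = 39.58°; 42° > θc, so yes — total internal reflection.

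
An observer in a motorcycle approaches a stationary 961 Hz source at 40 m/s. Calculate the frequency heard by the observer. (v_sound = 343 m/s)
f_obs = f·(v + v_o)/v = 1073 Hz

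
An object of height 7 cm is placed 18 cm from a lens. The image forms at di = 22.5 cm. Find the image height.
hi = (-di/do) × ho = -8.75 cm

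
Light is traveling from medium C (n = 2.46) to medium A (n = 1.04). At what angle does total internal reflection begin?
θc = arcsin(n₂/n₁) = 25.01°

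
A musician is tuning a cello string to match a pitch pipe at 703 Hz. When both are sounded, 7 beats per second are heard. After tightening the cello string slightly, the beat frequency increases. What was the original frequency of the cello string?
710 Hz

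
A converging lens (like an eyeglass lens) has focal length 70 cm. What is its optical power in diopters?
P = 1/f = 1.429 D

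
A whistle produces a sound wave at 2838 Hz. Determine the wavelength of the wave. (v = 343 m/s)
λ = v/f = 0.1209 m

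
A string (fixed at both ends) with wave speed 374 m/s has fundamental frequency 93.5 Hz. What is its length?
L = v/(2f₁) = 2 m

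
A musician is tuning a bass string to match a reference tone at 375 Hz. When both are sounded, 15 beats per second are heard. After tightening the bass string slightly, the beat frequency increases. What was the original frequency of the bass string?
390 Hz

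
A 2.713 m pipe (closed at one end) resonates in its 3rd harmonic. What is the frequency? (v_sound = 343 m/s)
fₙ = nv/(4L) = 94.82 Hz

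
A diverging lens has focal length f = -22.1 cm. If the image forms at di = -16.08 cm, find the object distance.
1/do = 1/f − 1/di → do = 59.03 cm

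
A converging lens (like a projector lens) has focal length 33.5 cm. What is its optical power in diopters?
P = 1/f = 2.985 D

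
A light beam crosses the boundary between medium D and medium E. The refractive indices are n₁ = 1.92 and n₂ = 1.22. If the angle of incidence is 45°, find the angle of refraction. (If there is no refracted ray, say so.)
sin θ₂ = (n₁/n₂)·sin θ₁ = 1.113 > 1, so there is no refracted ray — the light undergoes total internal reflection.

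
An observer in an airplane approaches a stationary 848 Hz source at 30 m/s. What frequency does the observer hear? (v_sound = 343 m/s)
f_obs = f·(v + v_o)/v = 922.2 Hz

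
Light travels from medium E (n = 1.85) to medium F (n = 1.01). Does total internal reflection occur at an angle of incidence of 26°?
θc = arcsin(n₂/n₁) = 33.09°; 26° < θc, so no — the ray refracts.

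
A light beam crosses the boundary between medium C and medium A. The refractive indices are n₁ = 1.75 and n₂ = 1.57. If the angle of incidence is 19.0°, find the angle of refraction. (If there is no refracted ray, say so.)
sin θ₂ = (n₁/n₂)·sin θ₁ = 0.3629 → θ₂ = 21.28°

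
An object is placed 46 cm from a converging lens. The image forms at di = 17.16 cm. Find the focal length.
1/f = 1/do + 1/di → f = 12.5 cm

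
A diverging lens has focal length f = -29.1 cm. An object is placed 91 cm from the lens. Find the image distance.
1/di = 1/f − 1/do → di = -22.05 cm (virtual image)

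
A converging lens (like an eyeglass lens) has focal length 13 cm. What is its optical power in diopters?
P = 1/f = 7.692 D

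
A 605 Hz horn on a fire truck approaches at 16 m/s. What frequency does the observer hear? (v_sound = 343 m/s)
f_obs = f·v/(v − v_s) = 634.6 Hz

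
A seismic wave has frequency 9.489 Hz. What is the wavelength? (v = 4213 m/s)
λ = v/f = 444 m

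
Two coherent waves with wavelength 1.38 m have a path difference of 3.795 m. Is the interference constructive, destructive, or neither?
neither (partial) — path difference = 2.75λ, neither a whole number of wavelengths nor an odd multiple of λ/2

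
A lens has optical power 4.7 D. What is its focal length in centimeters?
f = 1/P = 21.28 cm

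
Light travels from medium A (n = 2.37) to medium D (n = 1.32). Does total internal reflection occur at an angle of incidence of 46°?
θc = arcsin(n₂/n₁) = 33.85°; 46° > θc, so yes — total internal reflection.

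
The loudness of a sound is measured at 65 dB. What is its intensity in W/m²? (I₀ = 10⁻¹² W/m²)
I = I₀·10^(β/10) = 3.16 × 10⁻⁶ W/m²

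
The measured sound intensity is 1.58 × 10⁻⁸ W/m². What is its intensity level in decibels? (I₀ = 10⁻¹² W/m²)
β = 10·log₁₀(I/I₀) = 41.99 dB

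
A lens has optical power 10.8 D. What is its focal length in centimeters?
f = 1/P = 9.259 cm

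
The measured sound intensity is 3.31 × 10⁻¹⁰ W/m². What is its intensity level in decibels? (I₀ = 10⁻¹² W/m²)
β = 10·log₁₀(I/I₀) = 25.2 dB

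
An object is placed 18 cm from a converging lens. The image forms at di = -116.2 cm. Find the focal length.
1/f = 1/do + 1/di → f = 21.3 cm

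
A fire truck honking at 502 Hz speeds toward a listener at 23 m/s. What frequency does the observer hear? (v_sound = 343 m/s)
f_obs = f·v/(v − v_s) = 538.1 Hz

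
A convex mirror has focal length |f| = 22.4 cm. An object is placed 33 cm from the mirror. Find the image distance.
f = −22.4 cm (convex); 1/di = 1/f − 1/do → di = -13.34 cm (virtual image, behind mirror)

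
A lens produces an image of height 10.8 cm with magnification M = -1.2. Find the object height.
ho = |hi|/|M| = 9 cm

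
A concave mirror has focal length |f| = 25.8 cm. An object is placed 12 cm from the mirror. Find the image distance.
f = +25.8 cm (concave); 1/di = 1/f − 1/do → di = -22.43 cm (virtual image, behind mirror)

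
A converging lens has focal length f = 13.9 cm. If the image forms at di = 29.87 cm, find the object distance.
1/do = 1/f − 1/di → do = 26 cm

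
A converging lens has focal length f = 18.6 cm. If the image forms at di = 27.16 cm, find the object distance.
1/do = 1/f − 1/di → do = 59.02 cm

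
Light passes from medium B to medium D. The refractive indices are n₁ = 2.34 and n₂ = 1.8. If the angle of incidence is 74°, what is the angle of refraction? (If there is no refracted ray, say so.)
sin θ₂ = (n₁/n₂)·sin θ₁ = 1.25 > 1, so there is no refracted ray — the light undergoes total internal reflection.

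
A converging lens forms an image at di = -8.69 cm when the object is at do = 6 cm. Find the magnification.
M = −di/do = 1.448 (upright image)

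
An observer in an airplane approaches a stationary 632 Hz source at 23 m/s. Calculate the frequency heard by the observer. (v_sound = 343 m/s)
f_obs = f·(v + v_o)/v = 674.4 Hz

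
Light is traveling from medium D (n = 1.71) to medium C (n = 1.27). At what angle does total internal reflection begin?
θc = arcsin(n₂/n₁) = 47.96°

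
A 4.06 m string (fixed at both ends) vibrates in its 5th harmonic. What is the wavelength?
λₙ = 2L/n = 1.624 m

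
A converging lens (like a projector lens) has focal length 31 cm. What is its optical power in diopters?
P = 1/f = 3.226 D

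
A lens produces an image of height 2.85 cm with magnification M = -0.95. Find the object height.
ho = |hi|/|M| = 3 cm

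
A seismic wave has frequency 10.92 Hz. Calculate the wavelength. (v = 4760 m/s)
λ = v/f = 435.9 m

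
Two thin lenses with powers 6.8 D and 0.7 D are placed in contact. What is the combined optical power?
P_total = P₁ + P₂ = 7.5 D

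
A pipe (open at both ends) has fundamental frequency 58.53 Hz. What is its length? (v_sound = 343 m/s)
L = v/(2f₁) = 2.93 m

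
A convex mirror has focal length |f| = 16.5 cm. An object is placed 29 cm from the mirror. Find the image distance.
f = −16.5 cm (convex); 1/di = 1/f − 1/do → di = -10.52 cm (virtual image, behind mirror)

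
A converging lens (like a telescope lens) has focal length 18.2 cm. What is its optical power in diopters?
P = 1/f = 5.495 D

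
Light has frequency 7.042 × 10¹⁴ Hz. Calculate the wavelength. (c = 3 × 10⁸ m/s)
λ = c/f = 426 nm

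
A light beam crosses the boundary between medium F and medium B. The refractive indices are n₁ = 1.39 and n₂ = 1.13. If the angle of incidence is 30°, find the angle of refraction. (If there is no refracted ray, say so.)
sin θ₂ = (n₁/n₂)·sin θ₁ = 0.615 → θ₂ = 37.96°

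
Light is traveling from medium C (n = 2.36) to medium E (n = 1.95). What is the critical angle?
θc = arcsin(n₂/n₁) = 55.72°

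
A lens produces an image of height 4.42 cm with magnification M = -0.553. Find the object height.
ho = |hi|/|M| = 7.993 cm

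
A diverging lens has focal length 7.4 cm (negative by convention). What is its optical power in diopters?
P = 1/f = -13.51 D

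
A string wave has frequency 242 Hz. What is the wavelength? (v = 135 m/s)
λ = v/f = 0.5579 m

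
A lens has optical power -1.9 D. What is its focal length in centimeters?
f = 1/P = -52.63 cm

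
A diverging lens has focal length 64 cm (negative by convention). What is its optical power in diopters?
P = 1/f = -1.562 D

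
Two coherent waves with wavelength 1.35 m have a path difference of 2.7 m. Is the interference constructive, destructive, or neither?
constructive — path difference = 2λ, a whole number of wavelengths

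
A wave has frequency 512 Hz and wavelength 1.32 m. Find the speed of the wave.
v = fλ = 675.8 m/s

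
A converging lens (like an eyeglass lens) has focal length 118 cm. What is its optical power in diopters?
P = 1/f = 0.8475 D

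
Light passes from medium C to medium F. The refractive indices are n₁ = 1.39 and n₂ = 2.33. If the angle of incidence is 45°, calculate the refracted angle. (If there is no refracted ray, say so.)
sin θ₂ = (n₁/n₂)·sin θ₁ = 0.4218 → θ₂ = 24.95°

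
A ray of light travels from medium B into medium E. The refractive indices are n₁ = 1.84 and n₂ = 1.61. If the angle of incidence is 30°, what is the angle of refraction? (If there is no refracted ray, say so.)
sin θ₂ = (n₁/n₂)·sin θ₁ = 0.5714 → θ₂ = 34.85°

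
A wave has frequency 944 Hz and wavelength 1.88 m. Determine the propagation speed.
v = fλ = 1775 m/s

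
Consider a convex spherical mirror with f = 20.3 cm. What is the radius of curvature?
R = 2|f| = 40.6 cm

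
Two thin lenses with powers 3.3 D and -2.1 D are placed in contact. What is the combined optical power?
P_total = P₁ + P₂ = 1.2 D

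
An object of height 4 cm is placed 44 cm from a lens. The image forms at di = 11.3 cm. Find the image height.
hi = (-di/do) × ho = -1.027 cm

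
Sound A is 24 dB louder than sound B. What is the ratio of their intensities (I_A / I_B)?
I_A/I_B = 10^(Δβ/10) = 251.2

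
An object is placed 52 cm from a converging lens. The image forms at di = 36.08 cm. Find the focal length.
1/f = 1/do + 1/di → f = 21.3 cm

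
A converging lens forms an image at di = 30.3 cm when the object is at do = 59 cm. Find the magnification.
M = −di/do = -0.5136 (inverted image)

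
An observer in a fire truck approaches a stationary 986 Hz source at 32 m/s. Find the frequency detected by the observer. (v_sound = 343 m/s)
f_obs = f·(v + v_o)/v = 1078 Hz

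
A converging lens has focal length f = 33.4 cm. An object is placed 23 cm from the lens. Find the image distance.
1/di = 1/f − 1/do → di = -73.87 cm (virtual image)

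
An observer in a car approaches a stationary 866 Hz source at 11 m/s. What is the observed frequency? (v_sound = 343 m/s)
f_obs = f·(v + v_o)/v = 893.8 Hz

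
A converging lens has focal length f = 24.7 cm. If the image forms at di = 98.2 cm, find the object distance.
1/do = 1/f − 1/di → do = 33 cm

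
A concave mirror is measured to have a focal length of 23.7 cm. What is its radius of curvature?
R = 2|f| = 47.4 cm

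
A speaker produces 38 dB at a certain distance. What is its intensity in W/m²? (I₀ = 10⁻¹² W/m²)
I = I₀·10^(β/10) = 6.31 × 10⁻⁹ W/m²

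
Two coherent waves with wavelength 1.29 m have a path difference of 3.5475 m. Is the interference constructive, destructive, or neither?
neither (partial) — path difference = 2.75λ, neither a whole number of wavelengths nor an odd multiple of λ/2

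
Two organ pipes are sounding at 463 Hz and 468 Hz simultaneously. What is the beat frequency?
5 Hz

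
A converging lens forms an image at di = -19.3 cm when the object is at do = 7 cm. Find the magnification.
M = −di/do = 2.757 (upright image)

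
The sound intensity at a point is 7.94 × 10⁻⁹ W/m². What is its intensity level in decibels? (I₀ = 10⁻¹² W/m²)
β = 10·log₁₀(I/I₀) = 39 dB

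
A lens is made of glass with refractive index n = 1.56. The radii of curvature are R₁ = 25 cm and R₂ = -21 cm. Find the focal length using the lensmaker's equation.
1/f = (n − 1)(1/R₁ − 1/R₂) → f = 20.38 cm (converging lens)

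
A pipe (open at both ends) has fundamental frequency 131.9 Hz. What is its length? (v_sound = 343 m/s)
L = v/(2f₁) = 1.3 m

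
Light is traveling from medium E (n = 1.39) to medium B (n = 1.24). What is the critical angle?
θc = arcsin(n₂/n₁) = 63.14°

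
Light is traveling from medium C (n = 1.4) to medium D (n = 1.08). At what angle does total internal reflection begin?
θc = arcsin(n₂/n₁) = 50.48°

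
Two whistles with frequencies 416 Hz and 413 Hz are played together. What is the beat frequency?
3 Hz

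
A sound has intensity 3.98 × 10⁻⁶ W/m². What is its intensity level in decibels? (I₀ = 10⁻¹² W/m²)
β = 10·log₁₀(I/I₀) = 66 dB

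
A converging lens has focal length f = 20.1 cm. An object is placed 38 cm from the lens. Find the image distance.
1/di = 1/f − 1/do → di = 42.67 cm (real image)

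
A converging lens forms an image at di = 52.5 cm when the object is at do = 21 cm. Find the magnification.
M = −di/do = -2.5 (inverted image)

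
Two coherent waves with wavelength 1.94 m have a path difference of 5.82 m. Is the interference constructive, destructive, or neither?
constructive — path difference = 3λ, a whole number of wavelengths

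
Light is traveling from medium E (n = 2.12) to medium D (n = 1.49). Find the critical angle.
θc = arcsin(n₂/n₁) = 44.65°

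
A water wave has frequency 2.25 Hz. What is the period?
T = 1/f = 0.4444 s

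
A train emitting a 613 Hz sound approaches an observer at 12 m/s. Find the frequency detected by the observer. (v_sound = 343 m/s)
f_obs = f·v/(v − v_s) = 635.2 Hz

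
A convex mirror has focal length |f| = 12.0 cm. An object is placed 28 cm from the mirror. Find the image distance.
f = −12.0 cm (convex); 1/di = 1/f − 1/do → di = -8.4 cm (virtual image, behind mirror)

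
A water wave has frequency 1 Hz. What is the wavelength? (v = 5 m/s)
λ = v/f = 5 m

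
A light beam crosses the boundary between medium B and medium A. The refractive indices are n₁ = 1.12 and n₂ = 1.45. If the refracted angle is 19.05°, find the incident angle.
sin θ₁ = (n₂/n₁)·sin θ₂ → θ₁ = 25°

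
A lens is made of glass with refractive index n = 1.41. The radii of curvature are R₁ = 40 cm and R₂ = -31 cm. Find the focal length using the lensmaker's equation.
1/f = (n − 1)(1/R₁ − 1/R₂) → f = 42.6 cm (converging lens)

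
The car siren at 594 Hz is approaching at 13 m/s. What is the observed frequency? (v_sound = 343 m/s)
f_obs = f·v/(v − v_s) = 617.4 Hz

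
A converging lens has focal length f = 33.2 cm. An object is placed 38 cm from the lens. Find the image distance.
1/di = 1/f − 1/do → di = 262.8 cm (real image)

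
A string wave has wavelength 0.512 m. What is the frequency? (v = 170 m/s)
f = v/λ = 332 Hz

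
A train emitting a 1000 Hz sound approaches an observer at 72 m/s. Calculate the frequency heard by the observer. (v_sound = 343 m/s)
f_obs = f·v/(v − v_s) = 1266 Hz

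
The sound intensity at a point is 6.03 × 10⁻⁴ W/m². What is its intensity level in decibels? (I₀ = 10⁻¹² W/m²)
β = 10·log₁₀(I/I₀) = 87.8 dB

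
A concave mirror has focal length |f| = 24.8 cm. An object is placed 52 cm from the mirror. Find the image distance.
f = +24.8 cm (concave); 1/di = 1/f − 1/do → di = 47.41 cm (real image, in front of mirror)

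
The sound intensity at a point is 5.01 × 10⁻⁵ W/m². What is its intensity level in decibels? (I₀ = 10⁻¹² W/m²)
β = 10·log₁₀(I/I₀) = 77 dB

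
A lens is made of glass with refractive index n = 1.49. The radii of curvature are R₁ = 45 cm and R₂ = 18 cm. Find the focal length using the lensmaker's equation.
1/f = (n − 1)(1/R₁ − 1/R₂) → f = -61.22 cm (diverging lens)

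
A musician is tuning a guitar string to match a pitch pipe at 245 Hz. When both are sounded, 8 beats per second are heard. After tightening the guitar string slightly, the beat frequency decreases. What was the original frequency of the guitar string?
237 Hz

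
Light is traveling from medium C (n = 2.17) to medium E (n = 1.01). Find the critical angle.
θc = arcsin(n₂/n₁) = 27.74°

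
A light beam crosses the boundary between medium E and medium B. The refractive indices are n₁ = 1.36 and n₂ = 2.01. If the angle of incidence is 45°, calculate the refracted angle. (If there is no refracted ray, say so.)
sin θ₂ = (n₁/n₂)·sin θ₁ = 0.4784 → θ₂ = 28.58°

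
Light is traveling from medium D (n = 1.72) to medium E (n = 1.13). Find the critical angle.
θc = arcsin(n₂/n₁) = 41.07°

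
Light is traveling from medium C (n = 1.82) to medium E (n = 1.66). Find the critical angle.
θc = arcsin(n₂/n₁) = 65.8°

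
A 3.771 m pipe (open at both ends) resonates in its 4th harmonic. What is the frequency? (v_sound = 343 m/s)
fₙ = nv/(2L) = 181.9 Hz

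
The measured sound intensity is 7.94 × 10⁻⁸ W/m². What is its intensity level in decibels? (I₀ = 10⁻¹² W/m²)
β = 10·log₁₀(I/I₀) = 49 dB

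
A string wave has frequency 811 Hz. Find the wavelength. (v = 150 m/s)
λ = v/f = 0.185 m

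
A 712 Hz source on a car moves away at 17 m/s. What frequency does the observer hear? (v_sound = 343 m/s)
f_obs = f·v/(v + v_s) = 678.4 Hz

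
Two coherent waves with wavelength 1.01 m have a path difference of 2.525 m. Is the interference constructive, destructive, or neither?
destructive — path difference = 2.5λ, an odd multiple of λ/2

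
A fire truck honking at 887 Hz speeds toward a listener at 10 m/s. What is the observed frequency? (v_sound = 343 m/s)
f_obs = f·v/(v − v_s) = 913.6 Hz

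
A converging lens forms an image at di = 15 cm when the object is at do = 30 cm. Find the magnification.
M = −di/do = -0.5 (inverted image)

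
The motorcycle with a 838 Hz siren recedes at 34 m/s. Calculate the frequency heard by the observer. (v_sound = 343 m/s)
f_obs = f·v/(v + v_s) = 762.4 Hz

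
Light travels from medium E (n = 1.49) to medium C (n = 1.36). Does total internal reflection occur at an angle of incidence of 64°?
θc = arcsin(n₂/n₁) = 65.89°; 64° < θc, so no — the ray refracts.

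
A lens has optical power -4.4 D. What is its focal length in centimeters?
f = 1/P = -22.73 cm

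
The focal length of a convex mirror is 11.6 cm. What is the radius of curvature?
R = 2|f| = 23.2 cm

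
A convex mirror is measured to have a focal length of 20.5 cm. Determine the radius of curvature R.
R = 2|f| = 41 cm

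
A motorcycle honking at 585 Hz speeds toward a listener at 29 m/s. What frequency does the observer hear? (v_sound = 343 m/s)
f_obs = f·v/(v − v_s) = 639 Hz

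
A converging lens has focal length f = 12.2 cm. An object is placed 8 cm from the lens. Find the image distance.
1/di = 1/f − 1/do → di = -23.24 cm (virtual image)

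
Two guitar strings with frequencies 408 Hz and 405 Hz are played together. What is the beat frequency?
3 Hz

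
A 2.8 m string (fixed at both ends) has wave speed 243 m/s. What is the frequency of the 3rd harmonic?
fₙ = nv/(2L) = 130.2 Hz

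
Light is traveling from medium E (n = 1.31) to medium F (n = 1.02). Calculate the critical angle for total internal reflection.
θc = arcsin(n₂/n₁) = 51.13°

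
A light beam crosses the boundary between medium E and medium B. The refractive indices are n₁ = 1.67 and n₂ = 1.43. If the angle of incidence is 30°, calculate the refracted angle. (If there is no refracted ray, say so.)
sin θ₂ = (n₁/n₂)·sin θ₁ = 0.5839 → θ₂ = 35.73°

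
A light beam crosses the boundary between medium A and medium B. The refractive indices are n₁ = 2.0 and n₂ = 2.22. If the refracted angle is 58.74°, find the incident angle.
sin θ₁ = (n₂/n₁)·sin θ₂ → θ₁ = 71.6°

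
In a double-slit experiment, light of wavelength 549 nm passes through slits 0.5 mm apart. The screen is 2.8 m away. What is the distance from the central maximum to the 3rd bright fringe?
y = mλL/d = 9.223 mm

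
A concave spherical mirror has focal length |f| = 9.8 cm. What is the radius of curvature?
R = 2|f| = 19.6 cm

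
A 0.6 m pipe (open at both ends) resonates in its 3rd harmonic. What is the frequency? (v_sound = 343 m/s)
fₙ = nv/(2L) = 857.5 Hz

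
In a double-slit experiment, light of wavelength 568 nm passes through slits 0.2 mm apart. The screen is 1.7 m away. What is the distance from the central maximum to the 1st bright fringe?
y = mλL/d = 4.828 mm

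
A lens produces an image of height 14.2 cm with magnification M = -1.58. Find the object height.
ho = |hi|/|M| = 8.987 cm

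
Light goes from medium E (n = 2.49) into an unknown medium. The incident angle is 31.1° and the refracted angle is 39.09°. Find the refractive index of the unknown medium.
n₂ = n₁·sin θ₁ / sin θ₂ = 2.04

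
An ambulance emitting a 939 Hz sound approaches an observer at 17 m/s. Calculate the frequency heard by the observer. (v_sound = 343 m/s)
f_obs = f·v/(v − v_s) = 988 Hz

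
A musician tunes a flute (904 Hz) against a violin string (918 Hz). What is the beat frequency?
14 Hz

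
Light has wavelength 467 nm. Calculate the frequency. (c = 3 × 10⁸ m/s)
f = c/λ = 6.424 × 10¹⁴ Hz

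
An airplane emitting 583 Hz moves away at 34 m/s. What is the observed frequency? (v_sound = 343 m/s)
f_obs = f·v/(v + v_s) = 530.4 Hz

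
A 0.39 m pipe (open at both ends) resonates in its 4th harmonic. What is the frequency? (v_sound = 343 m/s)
fₙ = nv/(2L) = 1759 Hz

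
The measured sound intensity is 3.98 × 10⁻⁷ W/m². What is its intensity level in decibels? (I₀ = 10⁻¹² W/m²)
β = 10·log₁₀(I/I₀) = 56 dB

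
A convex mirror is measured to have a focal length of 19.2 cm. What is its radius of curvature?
R = 2|f| = 38.4 cm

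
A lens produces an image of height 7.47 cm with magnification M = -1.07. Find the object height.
ho = |hi|/|M| = 6.981 cm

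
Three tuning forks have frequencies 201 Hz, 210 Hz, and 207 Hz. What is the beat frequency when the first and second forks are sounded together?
9 Hz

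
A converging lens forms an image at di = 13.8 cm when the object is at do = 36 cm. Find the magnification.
M = −di/do = -0.3833 (inverted image)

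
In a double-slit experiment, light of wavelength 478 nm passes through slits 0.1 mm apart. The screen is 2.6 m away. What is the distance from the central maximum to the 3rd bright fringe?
y = mλL/d = 37.28 mm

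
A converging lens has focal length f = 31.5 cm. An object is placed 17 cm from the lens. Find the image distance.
1/di = 1/f − 1/do → di = -36.93 cm (virtual image)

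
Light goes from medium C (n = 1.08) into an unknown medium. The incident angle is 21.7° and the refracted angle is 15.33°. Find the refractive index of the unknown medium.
n₂ = n₁·sin θ₁ / sin θ₂ = 1.51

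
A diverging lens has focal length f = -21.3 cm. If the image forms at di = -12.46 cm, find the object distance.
1/do = 1/f − 1/di → do = 30.02 cm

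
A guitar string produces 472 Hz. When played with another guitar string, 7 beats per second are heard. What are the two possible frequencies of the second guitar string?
f₂ = 472 ± 7 Hz → 479 Hz or 465 Hz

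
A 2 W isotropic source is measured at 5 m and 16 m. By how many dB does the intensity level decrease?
Δβ = 20·log₁₀(r₂/r₁) = 10.1 dB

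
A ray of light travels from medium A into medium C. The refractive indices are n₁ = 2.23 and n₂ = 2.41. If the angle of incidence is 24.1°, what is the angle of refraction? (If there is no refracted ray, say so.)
sin θ₂ = (n₁/n₂)·sin θ₁ = 0.3778 → θ₂ = 22.2°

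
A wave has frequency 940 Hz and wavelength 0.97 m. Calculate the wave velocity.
v = fλ = 911.8 m/s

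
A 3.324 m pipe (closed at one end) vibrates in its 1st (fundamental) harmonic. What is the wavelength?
λₙ = 4L/n = 13.3 m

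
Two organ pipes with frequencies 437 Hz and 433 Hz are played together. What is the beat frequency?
4 Hz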